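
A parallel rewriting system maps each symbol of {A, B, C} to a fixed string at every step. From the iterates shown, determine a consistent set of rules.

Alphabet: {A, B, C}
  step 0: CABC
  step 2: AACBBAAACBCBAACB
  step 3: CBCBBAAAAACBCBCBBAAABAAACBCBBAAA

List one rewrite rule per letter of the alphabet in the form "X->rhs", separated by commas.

A->CB, B->AA, C->BA

  step 2 ⇒ step 3: AACBBAAACBCBAACB ⇒ CB·CB·BA·AA·AA·CB·CB·CB·BA·AA·BA·AA·CB·CB·BA·AA
    A ↦ CB
    B ↦ AA
    C ↦ BA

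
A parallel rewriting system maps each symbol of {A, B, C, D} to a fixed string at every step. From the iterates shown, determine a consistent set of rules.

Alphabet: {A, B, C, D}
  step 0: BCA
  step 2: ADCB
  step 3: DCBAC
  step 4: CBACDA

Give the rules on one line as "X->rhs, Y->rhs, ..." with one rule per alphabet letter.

  step 3 ⇒ step 4: DCBAC ⇒ CB·A·C·D·A
    A ↦ D
    B ↦ C
    C ↦ A
    D ↦ CB

A->D, B->C, C->A, D->CB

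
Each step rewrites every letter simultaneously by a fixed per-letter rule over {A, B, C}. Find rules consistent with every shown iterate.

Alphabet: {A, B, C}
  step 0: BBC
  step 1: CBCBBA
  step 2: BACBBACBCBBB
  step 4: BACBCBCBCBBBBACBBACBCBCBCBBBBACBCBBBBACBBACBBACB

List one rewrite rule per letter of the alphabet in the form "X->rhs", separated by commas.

A->BB, B->CB, C->BA

  step 1 ⇒ step 2: CBCBBA ⇒ BA·CB·BA·CB·CB·BB
    A ↦ BB
    B ↦ CB
    C ↦ BA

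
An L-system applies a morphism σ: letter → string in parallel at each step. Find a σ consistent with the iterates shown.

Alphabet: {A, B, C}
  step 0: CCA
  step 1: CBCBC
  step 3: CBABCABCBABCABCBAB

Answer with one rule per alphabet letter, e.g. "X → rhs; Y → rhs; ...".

A->C, B->AB, C->CB

  step 0 ⇒ step 1: CCA ⇒ CB·CB·C
    A ↦ C
    C ↦ CB
    B ↦ AB  (constrained at step 1)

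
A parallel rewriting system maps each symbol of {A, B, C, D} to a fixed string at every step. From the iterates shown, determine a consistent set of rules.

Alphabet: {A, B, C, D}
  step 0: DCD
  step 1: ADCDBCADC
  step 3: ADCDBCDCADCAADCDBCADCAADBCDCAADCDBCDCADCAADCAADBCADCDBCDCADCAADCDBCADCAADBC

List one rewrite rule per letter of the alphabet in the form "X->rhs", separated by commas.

  step 0 ⇒ step 1: DCD ⇒ ADC·DBC·ADC
    C ↦ DBC
    D ↦ ADC
    A ↦ DCA  (constrained at step 1)
    B ↦ AA  (constrained at step 1)

A->DCA, B->AA, C->DBC, D->ADC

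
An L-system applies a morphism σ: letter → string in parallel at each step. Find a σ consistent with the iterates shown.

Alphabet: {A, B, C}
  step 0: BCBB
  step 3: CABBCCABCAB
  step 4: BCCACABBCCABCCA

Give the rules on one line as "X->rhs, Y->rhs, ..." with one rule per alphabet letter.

A->C, B->CA, C->B

  step 3 ⇒ step 4: CABBCCABCAB ⇒ B·C·CA·CA·B·B·C·CA·B·C·CA
    A ↦ C
    B ↦ CA
    C ↦ B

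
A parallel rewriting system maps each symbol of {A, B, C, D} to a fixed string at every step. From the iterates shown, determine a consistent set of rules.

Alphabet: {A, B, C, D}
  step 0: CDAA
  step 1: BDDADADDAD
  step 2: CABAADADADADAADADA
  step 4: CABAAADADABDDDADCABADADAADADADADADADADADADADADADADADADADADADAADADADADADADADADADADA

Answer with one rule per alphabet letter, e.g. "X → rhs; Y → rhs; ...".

A->DAD, B->CAB, C->BDD, D->A

  step 1 ⇒ step 2: BDDADADDAD ⇒ CAB·A·A·DAD·A·DAD·A·A·DAD·A
    A ↦ DAD
    B ↦ CAB
    D ↦ A
  step 0 ⇒ step 1: CDAA ⇒ BDD·A·DAD·DAD
    C ↦ BDD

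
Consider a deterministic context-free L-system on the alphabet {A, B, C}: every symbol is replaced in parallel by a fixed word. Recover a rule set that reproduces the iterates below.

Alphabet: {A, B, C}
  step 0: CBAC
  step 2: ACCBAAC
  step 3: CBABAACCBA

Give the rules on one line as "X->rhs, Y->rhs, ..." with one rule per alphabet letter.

A->C, B->A, C->BA

  step 2 ⇒ step 3: ACCBAAC ⇒ C·BA·BA·A·C·C·BA
    A ↦ C
    B ↦ A
    C ↦ BA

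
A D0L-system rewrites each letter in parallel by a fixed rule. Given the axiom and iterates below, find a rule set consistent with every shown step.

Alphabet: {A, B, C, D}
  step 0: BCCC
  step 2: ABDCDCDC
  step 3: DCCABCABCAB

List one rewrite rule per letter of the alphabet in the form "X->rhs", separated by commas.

A->D, B->C, C->AB, D->C

  step 2 ⇒ step 3: ABDCDCDC ⇒ D·C·C·AB·C·AB·C·AB
    A ↦ D
    B ↦ C
    C ↦ AB
    D ↦ C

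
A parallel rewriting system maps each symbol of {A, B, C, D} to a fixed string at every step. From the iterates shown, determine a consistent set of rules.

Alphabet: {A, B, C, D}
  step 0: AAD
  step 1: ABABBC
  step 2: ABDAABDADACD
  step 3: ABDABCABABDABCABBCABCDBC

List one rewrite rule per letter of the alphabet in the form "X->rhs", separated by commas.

  step 2 ⇒ step 3: ABDAABDADACD ⇒ AB·DA·BC·AB·AB·DA·BC·AB·BC·AB·CD·BC
    A ↦ AB
    B ↦ DA
    C ↦ CD
    D ↦ BC

A->AB, B->DA, C->CD, D->BC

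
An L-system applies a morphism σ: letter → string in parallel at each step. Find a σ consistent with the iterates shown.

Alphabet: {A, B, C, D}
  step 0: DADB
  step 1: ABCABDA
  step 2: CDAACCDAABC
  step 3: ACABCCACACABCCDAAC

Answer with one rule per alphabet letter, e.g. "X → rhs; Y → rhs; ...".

  step 2 ⇒ step 3: CDAACCDAABC ⇒ AC·AB·C·C·AC·AC·AB·C·C·DA·AC
    A ↦ C
    B ↦ DA
    C ↦ AC
    D ↦ AB

A->C, B->DA, C->AC, D->AB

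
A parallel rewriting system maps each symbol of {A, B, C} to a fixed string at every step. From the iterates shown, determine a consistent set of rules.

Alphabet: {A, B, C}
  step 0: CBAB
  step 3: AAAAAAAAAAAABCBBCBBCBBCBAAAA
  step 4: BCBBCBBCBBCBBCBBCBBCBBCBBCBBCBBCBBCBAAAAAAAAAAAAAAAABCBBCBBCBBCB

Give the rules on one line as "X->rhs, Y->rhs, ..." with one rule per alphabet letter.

A->BCB, B->A, C->AA

  step 3 ⇒ step 4: AAAAAAAAAAAABCBBCBBCBBCBAAAA ⇒ BCB·BCB·BCB·BCB·BCB·BCB·BCB·BCB·BCB·BCB·BCB·BCB·A·AA·A·A·AA·A·A·AA·A·A·AA·A·BCB·BCB·BCB·BCB
    A ↦ BCB
    B ↦ A
    C ↦ AA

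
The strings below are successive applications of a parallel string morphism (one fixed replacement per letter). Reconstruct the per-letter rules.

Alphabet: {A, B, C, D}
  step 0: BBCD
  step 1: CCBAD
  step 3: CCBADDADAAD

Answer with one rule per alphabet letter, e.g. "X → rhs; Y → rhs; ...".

  step 0 ⇒ step 1: BBCD ⇒ C·C·B·AD
    B ↦ C
    C ↦ B
    D ↦ AD
    A ↦ DA  (constrained at step 1)

A->DA, B->C, C->B, D->AD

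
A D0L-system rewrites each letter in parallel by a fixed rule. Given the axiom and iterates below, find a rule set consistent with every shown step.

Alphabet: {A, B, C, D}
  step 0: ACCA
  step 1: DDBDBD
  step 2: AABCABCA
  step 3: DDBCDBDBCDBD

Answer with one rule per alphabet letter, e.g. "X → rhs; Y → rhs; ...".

A->D, B->BC, C->DB, D->A

  step 2 ⇒ step 3: AABCABCA ⇒ D·D·BC·DB·D·BC·DB·D
    A ↦ D
    B ↦ BC
    C ↦ DB
  step 1 ⇒ step 2: DDBDBD ⇒ A·A·BC·A·BC·A
    D ↦ A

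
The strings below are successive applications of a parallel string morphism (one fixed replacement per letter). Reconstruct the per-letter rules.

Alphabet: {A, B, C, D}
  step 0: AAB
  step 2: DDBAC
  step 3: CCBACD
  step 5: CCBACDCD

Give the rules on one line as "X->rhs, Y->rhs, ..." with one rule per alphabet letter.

  step 2 ⇒ step 3: DDBAC ⇒ C·C·BA·C·D
    A ↦ C
    B ↦ BA
    C ↦ D
    D ↦ C

A->C, B->BA, C->D, D->C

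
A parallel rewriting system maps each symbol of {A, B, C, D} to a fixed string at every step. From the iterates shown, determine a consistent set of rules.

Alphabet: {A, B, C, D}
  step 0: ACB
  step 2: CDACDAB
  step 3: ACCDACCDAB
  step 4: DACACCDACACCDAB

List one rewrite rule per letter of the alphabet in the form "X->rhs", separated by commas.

A->D, B->AB, C->AC, D->C

  step 3 ⇒ step 4: ACCDACCDAB ⇒ D·AC·AC·C·D·AC·AC·C·D·AB
    A ↦ D
    B ↦ AB
    C ↦ AC
    D ↦ C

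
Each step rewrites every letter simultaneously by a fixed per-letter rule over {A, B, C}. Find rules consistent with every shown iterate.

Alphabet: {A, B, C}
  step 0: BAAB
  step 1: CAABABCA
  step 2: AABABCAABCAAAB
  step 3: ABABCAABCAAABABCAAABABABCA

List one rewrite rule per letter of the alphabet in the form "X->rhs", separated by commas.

  step 2 ⇒ step 3: AABABCAABCAAAB ⇒ AB·AB·CA·AB·CA·A·AB·AB·CA·A·AB·AB·AB·CA
    A ↦ AB
    B ↦ CA
    C ↦ A

A->AB, B->CA, C->A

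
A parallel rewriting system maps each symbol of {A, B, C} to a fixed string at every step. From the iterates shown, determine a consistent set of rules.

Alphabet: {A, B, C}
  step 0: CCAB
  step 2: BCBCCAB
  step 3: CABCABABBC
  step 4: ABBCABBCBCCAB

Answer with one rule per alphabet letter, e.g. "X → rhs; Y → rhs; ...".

A->B, B->C, C->AB

  step 3 ⇒ step 4: CABCABABBC ⇒ AB·B·C·AB·B·C·B·C·C·AB
    A ↦ B
    B ↦ C
    C ↦ AB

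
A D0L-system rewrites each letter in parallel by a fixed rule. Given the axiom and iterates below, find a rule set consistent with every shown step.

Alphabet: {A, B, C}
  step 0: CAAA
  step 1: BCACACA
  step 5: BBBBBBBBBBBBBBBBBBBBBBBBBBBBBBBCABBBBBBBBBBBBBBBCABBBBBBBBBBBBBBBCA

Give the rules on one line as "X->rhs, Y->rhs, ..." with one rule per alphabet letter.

A->CA, B->BB, C->B

  step 0 ⇒ step 1: CAAA ⇒ B·CA·CA·CA
    A ↦ CA
    C ↦ B
    B ↦ BB  (constrained at step 1)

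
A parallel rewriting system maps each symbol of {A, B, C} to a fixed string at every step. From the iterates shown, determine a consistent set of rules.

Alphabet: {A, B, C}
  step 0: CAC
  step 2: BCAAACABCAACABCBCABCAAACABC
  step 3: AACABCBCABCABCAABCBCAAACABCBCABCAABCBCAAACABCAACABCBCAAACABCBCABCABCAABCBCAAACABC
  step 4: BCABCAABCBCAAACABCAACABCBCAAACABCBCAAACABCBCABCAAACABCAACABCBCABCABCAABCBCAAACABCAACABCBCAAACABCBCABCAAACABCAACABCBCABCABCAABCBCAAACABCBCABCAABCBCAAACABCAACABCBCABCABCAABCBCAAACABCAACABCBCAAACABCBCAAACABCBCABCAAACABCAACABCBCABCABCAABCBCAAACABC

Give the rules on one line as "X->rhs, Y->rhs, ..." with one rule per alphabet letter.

  step 3 ⇒ step 4: AACABCBCABCABCAABCBCAAACABCBCABCAABCBCAAACABCAACABCBCAAACABCBCABCABCAABCBCAAACABC ⇒ BCA·BCA·ABC·BCA·AAC·ABC·AAC·ABC·BCA·AAC·ABC·BCA·AAC·ABC·BCA·BCA·AAC·ABC·AAC·ABC·BCA·BCA·BCA·ABC·BCA·AAC·ABC·AAC·ABC·BCA·AAC·ABC·BCA·BCA·AAC·ABC·AAC·ABC·BCA·BCA·BCA·ABC·BCA·AAC·ABC·BCA·BCA·ABC·BCA·AAC·ABC·AAC·ABC·BCA·BCA·BCA·ABC·BCA·AAC·ABC·AAC·ABC·BCA·AAC·ABC·BCA·AAC·ABC·BCA·BCA·AAC·ABC·AAC·ABC·BCA·BCA·BCA·ABC·BCA·AAC·ABC
    A ↦ BCA
    B ↦ AAC
    C ↦ ABC

A->BCA, B->AAC, C->ABC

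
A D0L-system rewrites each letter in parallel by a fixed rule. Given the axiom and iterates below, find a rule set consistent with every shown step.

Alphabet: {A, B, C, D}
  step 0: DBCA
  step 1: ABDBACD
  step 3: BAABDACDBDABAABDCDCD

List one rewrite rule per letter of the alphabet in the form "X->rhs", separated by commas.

  step 0 ⇒ step 1: DBCA ⇒ A·BD·BA·CD
    A ↦ CD
    B ↦ BD
    C ↦ BA
    D ↦ A

A->CD, B->BD, C->BA, D->A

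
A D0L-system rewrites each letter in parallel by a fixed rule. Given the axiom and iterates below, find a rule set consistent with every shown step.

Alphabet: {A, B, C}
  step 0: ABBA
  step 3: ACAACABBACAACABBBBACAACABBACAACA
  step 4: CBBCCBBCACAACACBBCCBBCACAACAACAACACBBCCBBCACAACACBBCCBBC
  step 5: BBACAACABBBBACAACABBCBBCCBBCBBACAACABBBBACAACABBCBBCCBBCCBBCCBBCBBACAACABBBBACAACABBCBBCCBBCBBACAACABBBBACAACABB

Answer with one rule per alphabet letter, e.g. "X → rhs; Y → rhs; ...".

  step 4 ⇒ step 5: CBBCCBBCACAACACBBCCBBCACAACAACAACACBBCCBBCACAACACBBCCBBC ⇒ BB·ACA·ACA·BB·BB·ACA·ACA·BB·C·BB·C·C·BB·C·BB·ACA·ACA·BB·BB·ACA·ACA·BB·C·BB·C·C·BB·C·C·BB·C·C·BB·C·BB·ACA·ACA·BB·BB·ACA·ACA·BB·C·BB·C·C·BB·C·BB·ACA·ACA·BB·BB·ACA·ACA·BB
    A ↦ C
    B ↦ ACA
    C ↦ BB

A->C, B->ACA, C->BB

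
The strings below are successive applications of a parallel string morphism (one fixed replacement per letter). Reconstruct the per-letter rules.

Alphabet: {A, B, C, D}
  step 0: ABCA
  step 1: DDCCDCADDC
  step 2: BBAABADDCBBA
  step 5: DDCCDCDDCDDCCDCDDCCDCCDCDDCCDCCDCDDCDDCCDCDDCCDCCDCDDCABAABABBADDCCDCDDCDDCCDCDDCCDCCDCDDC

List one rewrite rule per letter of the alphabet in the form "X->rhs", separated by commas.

A->DDC, B->CDC, C->A, D->B

  step 1 ⇒ step 2: DDCCDCADDC ⇒ B·B·A·A·B·A·DDC·B·B·A
    A ↦ DDC
    C ↦ A
    D ↦ B
  step 0 ⇒ step 1: ABCA ⇒ DDC·CDC·A·DDC
    B ↦ CDC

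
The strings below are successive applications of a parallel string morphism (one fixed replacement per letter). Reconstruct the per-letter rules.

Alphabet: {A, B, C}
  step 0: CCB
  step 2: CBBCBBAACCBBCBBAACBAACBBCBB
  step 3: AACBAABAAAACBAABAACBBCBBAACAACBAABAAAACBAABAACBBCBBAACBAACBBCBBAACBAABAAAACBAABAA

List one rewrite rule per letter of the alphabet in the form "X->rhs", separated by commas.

A->CBB, B->BAA, C->AAC

  step 2 ⇒ step 3: CBBCBBAACCBBCBBAACBAACBBCBB ⇒ AAC·BAA·BAA·AAC·BAA·BAA·CBB·CBB·AAC·AAC·BAA·BAA·AAC·BAA·BAA·CBB·CBB·AAC·BAA·CBB·CBB·AAC·BAA·BAA·AAC·BAA·BAA
    A ↦ CBB
    B ↦ BAA
    C ↦ AAC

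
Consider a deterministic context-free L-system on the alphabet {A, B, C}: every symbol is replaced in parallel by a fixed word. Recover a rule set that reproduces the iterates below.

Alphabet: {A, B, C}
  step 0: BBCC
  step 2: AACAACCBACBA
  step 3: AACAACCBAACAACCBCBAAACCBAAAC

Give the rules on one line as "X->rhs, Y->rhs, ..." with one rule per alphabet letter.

  step 2 ⇒ step 3: AACAACCBACBA ⇒ AAC·AAC·CB·AAC·AAC·CB·CB·A·AAC·CB·A·AAC
    A ↦ AAC
    B ↦ A
    C ↦ CB

A->AAC, B->A, C->CB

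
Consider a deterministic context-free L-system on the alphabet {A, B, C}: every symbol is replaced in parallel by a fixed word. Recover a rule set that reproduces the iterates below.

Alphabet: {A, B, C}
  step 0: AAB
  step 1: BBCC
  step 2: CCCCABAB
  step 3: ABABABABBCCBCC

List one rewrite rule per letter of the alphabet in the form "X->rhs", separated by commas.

A->B, B->CC, C->AB

  step 2 ⇒ step 3: CCCCABAB ⇒ AB·AB·AB·AB·B·CC·B·CC
    A ↦ B
    B ↦ CC
    C ↦ AB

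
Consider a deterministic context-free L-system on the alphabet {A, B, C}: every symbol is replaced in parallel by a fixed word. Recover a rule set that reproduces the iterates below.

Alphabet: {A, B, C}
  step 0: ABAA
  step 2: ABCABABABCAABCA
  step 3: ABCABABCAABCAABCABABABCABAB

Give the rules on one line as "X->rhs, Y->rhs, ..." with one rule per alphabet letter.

  step 2 ⇒ step 3: ABCABABABCAABCA ⇒ AB·CA·B·AB·CA·AB·CA·AB·CA·B·AB·AB·CA·B·AB
    A ↦ AB
    B ↦ CA
    C ↦ B

A->AB, B->CA, C->B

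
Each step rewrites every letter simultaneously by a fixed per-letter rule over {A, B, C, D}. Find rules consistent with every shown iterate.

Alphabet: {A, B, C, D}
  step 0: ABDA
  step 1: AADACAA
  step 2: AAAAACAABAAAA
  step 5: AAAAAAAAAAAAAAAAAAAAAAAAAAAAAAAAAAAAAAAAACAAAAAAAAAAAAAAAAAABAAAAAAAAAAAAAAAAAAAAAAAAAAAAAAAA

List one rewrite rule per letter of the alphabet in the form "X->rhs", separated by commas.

  step 1 ⇒ step 2: AADACAA ⇒ AA·AA·AC·AA·B·AA·AA
    A ↦ AA
    C ↦ B
    D ↦ AC
  step 0 ⇒ step 1: ABDA ⇒ AA·D·AC·AA
    B ↦ D

A->AA, B->D, C->B, D->AC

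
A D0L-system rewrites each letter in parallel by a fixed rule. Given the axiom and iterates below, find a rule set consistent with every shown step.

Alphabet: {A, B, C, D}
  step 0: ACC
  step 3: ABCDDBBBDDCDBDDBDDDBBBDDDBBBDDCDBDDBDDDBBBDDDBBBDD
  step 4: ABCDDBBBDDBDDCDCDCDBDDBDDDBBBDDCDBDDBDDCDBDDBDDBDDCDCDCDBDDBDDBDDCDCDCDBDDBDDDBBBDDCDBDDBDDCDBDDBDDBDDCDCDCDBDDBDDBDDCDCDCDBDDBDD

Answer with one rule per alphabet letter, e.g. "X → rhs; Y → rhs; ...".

  step 3 ⇒ step 4: ABCDDBBBDDCDBDDBDDDBBBDDDBBBDDCDBDDBDDDBBBDDDBBBDD ⇒ AB·CD·DBB·BDD·BDD·CD·CD·CD·BDD·BDD·DBB·BDD·CD·BDD·BDD·CD·BDD·BDD·BDD·CD·CD·CD·BDD·BDD·BDD·CD·CD·CD·BDD·BDD·DBB·BDD·CD·BDD·BDD·CD·BDD·BDD·BDD·CD·CD·CD·BDD·BDD·BDD·CD·CD·CD·BDD·BDD
    A ↦ AB
    B ↦ CD
    C ↦ DBB
    D ↦ BDD

A->AB, B->CD, C->DBB, D->BDD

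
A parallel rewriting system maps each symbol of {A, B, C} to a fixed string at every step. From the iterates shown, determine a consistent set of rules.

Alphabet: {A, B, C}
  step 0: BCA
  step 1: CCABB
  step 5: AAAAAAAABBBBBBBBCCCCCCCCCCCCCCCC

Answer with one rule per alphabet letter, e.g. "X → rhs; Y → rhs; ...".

  step 0 ⇒ step 1: BCA ⇒ CC·A·BB
    A ↦ BB
    B ↦ CC
    C ↦ A

A->BB, B->CC, C->A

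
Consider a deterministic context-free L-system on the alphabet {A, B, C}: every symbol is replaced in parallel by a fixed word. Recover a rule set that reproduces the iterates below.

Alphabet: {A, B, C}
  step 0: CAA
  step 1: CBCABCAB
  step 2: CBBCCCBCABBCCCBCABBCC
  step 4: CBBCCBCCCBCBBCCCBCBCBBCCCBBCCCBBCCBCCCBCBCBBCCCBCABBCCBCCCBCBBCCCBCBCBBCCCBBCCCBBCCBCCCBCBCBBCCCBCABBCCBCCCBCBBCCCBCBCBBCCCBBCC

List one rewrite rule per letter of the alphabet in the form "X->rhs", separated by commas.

A->CAB, B->BCC, C->CB

  step 1 ⇒ step 2: CBCABCAB ⇒ CB·BCC·CB·CAB·BCC·CB·CAB·BCC
    A ↦ CAB
    B ↦ BCC
    C ↦ CB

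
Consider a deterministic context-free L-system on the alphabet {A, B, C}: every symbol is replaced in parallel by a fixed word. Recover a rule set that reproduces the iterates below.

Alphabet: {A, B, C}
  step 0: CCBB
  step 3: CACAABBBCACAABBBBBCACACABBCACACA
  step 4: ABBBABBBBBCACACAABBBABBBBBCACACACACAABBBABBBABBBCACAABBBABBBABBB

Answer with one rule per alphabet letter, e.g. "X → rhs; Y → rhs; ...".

  step 3 ⇒ step 4: CACAABBBCACAABBBBBCACACABBCACACA ⇒ AB·BB·AB·BB·BB·CA·CA·CA·AB·BB·AB·BB·BB·CA·CA·CA·CA·CA·AB·BB·AB·BB·AB·BB·CA·CA·AB·BB·AB·BB·AB·BB
    A ↦ BB
    B ↦ CA
    C ↦ AB

A->BB, B->CA, C->AB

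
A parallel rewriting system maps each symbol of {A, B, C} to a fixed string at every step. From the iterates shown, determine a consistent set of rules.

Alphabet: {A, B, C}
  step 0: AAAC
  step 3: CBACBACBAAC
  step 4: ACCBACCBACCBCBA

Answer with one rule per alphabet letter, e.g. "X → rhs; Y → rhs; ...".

A->CB, B->C, C->A

  step 3 ⇒ step 4: CBACBACBAAC ⇒ A·C·CB·A·C·CB·A·C·CB·CB·A
    A ↦ CB
    B ↦ C
    C ↦ A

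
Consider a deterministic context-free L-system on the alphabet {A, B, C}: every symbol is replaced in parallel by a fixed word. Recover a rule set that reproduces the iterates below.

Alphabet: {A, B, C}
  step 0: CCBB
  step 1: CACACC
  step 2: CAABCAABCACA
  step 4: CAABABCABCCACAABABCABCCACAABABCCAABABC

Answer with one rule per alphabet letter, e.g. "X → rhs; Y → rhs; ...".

  step 1 ⇒ step 2: CACACC ⇒ CA·AB·CA·AB·CA·CA
    A ↦ AB
    C ↦ CA
  step 0 ⇒ step 1: CCBB ⇒ CA·CA·C·C
    B ↦ C

A->AB, B->C, C->CA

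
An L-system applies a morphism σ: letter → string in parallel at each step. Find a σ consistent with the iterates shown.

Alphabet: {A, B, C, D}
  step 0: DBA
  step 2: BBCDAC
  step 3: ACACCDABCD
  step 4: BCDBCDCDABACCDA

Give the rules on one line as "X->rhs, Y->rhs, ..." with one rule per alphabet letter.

A->B, B->AC, C->CD, D->A

  step 3 ⇒ step 4: ACACCDABCD ⇒ B·CD·B·CD·CD·A·B·AC·CD·A
    A ↦ B
    B ↦ AC
    C ↦ CD
    D ↦ A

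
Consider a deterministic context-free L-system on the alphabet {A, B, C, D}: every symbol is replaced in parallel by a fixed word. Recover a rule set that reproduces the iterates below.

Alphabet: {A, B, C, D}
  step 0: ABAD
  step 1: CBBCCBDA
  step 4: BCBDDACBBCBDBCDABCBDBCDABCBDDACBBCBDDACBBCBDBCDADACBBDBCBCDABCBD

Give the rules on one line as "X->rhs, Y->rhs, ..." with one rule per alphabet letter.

A->CB, B->BC, C->BD, D->DA

  step 0 ⇒ step 1: ABAD ⇒ CB·BC·CB·DA
    A ↦ CB
    B ↦ BC
    D ↦ DA
    C ↦ BD  (constrained at step 1)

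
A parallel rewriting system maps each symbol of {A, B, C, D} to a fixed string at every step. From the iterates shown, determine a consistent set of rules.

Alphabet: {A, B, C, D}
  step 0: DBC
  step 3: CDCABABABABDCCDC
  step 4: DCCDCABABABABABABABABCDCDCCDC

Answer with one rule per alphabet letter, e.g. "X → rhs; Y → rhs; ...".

A->AB, B->AB, C->DC, D->C

  step 3 ⇒ step 4: CDCABABABABDCCDC ⇒ DC·C·DC·AB·AB·AB·AB·AB·AB·AB·AB·C·DC·DC·C·DC
    A ↦ AB
    B ↦ AB
    C ↦ DC
    D ↦ C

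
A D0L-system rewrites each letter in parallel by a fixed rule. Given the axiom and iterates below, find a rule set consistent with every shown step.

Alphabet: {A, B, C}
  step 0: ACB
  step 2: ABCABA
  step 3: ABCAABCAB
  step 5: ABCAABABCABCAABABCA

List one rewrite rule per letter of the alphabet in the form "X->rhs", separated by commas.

A->AB, B->C, C->A

  step 2 ⇒ step 3: ABCABA ⇒ AB·C·A·AB·C·AB
    A ↦ AB
    B ↦ C
    C ↦ A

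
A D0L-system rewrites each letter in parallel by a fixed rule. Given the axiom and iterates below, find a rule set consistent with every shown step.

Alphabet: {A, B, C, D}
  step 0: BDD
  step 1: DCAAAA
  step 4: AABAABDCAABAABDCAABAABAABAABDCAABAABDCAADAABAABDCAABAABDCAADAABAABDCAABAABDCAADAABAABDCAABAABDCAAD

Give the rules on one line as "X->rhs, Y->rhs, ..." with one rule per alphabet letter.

  step 0 ⇒ step 1: BDD ⇒ DC·AA·AA
    B ↦ DC
    D ↦ AA
    A ↦ AAB  (constrained at step 1)
    C ↦ D  (constrained at step 1)

A->AAB, B->DC, C->D, D->AA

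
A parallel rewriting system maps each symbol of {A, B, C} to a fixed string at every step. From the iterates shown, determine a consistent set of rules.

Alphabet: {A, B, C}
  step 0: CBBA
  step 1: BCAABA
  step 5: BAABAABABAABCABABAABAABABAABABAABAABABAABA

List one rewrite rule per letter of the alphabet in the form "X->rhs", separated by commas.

  step 0 ⇒ step 1: CBBA ⇒ BC·A·A·BA
    A ↦ BA
    B ↦ A
    C ↦ BC

A->BA, B->A, C->BC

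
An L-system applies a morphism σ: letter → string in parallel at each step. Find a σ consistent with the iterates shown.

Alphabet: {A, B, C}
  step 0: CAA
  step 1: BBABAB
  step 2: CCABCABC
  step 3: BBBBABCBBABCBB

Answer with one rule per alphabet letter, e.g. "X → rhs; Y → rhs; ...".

A->AB, B->C, C->BB

  step 2 ⇒ step 3: CCABCABC ⇒ BB·BB·AB·C·BB·AB·C·BB
    A ↦ AB
    B ↦ C
    C ↦ BB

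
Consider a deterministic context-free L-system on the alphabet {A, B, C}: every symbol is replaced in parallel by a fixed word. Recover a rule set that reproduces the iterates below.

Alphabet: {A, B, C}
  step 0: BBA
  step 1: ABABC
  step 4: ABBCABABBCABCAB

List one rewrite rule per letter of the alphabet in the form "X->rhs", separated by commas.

  step 0 ⇒ step 1: BBA ⇒ AB·AB·C
    A ↦ C
    B ↦ AB
    C ↦ B  (constrained at step 1)

A->C, B->AB, C->B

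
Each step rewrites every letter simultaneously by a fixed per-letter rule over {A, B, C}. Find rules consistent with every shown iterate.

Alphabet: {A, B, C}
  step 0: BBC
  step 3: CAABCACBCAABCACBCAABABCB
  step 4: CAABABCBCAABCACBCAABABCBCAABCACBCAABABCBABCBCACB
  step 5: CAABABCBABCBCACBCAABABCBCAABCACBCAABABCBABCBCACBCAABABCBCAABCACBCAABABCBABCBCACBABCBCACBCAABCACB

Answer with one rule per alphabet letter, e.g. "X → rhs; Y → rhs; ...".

  step 4 ⇒ step 5: CAABABCBCAABCACBCAABABCBCAABCACBCAABABCBABCBCACB ⇒ CA·AB·AB·CB·AB·CB·CA·CB·CA·AB·AB·CB·CA·AB·CA·CB·CA·AB·AB·CB·AB·CB·CA·CB·CA·AB·AB·CB·CA·AB·CA·CB·CA·AB·AB·CB·AB·CB·CA·CB·AB·CB·CA·CB·CA·AB·CA·CB
    A ↦ AB
    B ↦ CB
    C ↦ CA

A->AB, B->CB, C->CA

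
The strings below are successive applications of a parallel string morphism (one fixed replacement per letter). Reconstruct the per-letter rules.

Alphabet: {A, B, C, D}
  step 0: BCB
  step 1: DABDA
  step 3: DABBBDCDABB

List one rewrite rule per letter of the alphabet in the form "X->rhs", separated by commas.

  step 0 ⇒ step 1: BCB ⇒ DA·B·DA
    B ↦ DA
    C ↦ B
    A ↦ DC  (constrained at step 1)
    D ↦ B  (constrained at step 1)

A->DC, B->DA, C->B, D->B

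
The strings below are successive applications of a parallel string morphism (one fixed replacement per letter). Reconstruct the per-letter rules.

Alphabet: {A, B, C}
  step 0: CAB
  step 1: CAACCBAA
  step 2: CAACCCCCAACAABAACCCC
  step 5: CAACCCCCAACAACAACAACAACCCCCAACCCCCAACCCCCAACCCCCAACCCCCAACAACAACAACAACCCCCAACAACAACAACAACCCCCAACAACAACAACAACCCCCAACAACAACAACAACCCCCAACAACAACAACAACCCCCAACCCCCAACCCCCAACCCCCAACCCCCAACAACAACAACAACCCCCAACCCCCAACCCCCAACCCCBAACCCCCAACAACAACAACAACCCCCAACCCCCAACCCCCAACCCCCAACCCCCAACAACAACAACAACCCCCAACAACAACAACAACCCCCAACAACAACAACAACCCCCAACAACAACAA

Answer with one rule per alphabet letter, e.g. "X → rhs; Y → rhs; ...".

  step 1 ⇒ step 2: CAACCBAA ⇒ CAA·CC·CC·CAA·CAA·BAA·CC·CC
    A ↦ CC
    B ↦ BAA
    C ↦ CAA

A->CC, B->BAA, C->CAA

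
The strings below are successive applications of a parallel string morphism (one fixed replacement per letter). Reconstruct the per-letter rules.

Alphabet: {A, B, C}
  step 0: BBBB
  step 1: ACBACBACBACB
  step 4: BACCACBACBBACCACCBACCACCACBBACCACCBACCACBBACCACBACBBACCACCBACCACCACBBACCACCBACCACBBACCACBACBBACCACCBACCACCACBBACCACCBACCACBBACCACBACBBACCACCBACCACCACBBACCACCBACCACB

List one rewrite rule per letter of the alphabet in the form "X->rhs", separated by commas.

A->B, B->ACB, C->ACC

  step 0 ⇒ step 1: BBBB ⇒ ACB·ACB·ACB·ACB
    B ↦ ACB
    A ↦ B  (constrained at step 1)
    C ↦ ACC  (constrained at step 1)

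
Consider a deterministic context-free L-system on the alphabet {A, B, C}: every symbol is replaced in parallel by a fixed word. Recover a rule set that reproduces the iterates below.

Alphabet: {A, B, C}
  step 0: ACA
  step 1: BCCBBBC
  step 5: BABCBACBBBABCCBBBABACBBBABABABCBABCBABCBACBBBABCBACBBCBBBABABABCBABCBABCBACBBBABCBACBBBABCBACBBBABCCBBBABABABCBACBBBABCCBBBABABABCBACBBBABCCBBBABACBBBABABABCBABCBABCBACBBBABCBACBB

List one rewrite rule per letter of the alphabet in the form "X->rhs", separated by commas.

A->BC, B->BA, C->CBB

  step 0 ⇒ step 1: ACA ⇒ BC·CBB·BC
    A ↦ BC
    C ↦ CBB
    B ↦ BA  (constrained at step 1)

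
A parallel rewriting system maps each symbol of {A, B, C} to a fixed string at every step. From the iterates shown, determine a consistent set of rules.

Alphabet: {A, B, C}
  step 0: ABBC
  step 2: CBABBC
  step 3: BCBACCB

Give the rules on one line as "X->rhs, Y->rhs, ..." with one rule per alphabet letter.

A->BA, B->C, C->B

  step 2 ⇒ step 3: CBABBC ⇒ B·C·BA·C·C·B
    A ↦ BA
    B ↦ C
    C ↦ B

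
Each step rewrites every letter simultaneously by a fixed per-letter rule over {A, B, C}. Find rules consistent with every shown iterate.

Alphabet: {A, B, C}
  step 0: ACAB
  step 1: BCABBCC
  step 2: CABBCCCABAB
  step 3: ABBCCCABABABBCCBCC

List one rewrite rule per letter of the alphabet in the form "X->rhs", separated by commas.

A->BC, B->C, C->AB

  step 2 ⇒ step 3: CABBCCCABAB ⇒ AB·BC·C·C·AB·AB·AB·BC·C·BC·C
    A ↦ BC
    B ↦ C
    C ↦ AB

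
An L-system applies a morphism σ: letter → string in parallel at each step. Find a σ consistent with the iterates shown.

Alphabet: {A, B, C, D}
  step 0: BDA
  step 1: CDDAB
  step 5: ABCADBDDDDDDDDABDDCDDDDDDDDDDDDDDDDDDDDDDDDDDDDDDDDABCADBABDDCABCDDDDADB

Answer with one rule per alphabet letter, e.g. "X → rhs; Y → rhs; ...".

  step 0 ⇒ step 1: BDA ⇒ C·DD·AB
    A ↦ AB
    B ↦ C
    D ↦ DD
    C ↦ ADB  (constrained at step 1)

A->AB, B->C, C->ADB, D->DD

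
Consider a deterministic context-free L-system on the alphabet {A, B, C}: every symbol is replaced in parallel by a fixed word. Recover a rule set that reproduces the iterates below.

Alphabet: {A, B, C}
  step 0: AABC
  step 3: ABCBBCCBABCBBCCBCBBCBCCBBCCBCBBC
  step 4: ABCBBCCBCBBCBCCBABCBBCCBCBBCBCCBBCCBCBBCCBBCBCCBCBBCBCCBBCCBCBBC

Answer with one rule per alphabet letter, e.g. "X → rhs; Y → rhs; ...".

A->AB, B->CB, C->BC

  step 3 ⇒ step 4: ABCBBCCBABCBBCCBCBBCBCCBBCCBCBBC ⇒ AB·CB·BC·CB·CB·BC·BC·CB·AB·CB·BC·CB·CB·BC·BC·CB·BC·CB·CB·BC·CB·BC·BC·CB·CB·BC·BC·CB·BC·CB·CB·BC
    A ↦ AB
    B ↦ CB
    C ↦ BC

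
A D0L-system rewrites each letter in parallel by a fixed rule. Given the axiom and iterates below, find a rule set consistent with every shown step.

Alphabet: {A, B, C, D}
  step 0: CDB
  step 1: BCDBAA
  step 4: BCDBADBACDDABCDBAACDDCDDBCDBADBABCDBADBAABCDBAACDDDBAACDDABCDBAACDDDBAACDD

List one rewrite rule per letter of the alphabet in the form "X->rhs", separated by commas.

A->CDD, B->A, C->BC, D->DBA

  step 0 ⇒ step 1: CDB ⇒ BC·DBA·A
    B ↦ A
    C ↦ BC
    D ↦ DBA
    A ↦ CDD  (constrained at step 1)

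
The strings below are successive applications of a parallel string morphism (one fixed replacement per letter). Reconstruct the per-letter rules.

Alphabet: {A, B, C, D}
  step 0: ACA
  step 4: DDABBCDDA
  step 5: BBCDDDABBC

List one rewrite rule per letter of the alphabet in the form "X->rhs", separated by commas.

A->C, B->D, C->DA, D->B

  step 4 ⇒ step 5: DDABBCDDA ⇒ B·B·C·D·D·DA·B·B·C
    A ↦ C
    B ↦ D
    C ↦ DA
    D ↦ B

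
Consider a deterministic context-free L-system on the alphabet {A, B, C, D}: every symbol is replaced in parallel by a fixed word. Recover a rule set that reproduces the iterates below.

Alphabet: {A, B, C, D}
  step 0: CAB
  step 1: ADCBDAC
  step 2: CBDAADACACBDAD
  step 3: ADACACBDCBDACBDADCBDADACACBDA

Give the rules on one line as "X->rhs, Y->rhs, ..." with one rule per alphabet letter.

A->CBD, B->AC, C->AD, D->A

  step 2 ⇒ step 3: CBDAADACACBDAD ⇒ AD·AC·A·CBD·CBD·A·CBD·AD·CBD·AD·AC·A·CBD·A
    A ↦ CBD
    B ↦ AC
    C ↦ AD
    D ↦ A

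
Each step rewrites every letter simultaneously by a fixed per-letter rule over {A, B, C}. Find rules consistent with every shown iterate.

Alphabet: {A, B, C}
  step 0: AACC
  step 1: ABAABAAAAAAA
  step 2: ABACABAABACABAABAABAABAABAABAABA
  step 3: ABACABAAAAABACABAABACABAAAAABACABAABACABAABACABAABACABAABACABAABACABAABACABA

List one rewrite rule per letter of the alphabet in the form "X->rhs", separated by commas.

A->ABA, B->C, C->AAA

  step 2 ⇒ step 3: ABACABAABACABAABAABAABAABAABAABA ⇒ ABA·C·ABA·AAA·ABA·C·ABA·ABA·C·ABA·AAA·ABA·C·ABA·ABA·C·ABA·ABA·C·ABA·ABA·C·ABA·ABA·C·ABA·ABA·C·ABA·ABA·C·ABA
    A ↦ ABA
    B ↦ C
    C ↦ AAA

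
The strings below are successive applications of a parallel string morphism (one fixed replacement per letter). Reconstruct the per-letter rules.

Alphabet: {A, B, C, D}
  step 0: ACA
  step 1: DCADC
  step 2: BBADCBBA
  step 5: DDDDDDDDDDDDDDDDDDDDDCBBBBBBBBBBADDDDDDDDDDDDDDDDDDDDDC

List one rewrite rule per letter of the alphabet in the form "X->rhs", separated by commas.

  step 1 ⇒ step 2: DCADC ⇒ BB·A·DC·BB·A
    A ↦ DC
    C ↦ A
    D ↦ BB
    B ↦ DD  (constrained at step 2)

A->DC, B->DD, C->A, D->BB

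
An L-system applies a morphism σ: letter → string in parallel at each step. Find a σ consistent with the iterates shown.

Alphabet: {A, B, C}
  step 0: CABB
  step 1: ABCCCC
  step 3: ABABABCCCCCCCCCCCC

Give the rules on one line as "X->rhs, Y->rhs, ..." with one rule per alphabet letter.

  step 0 ⇒ step 1: CABB ⇒ AB·CC·C·C
    A ↦ CC
    B ↦ C
    C ↦ AB

A->CC, B->C, C->AB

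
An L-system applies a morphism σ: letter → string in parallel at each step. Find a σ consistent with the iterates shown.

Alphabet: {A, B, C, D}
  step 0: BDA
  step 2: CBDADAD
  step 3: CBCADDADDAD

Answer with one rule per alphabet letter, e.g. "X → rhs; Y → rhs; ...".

  step 2 ⇒ step 3: CBDADAD ⇒ CB·C·AD·D·AD·D·AD
    A ↦ D
    B ↦ C
    C ↦ CB
    D ↦ AD

A->D, B->C, C->CB, D->AD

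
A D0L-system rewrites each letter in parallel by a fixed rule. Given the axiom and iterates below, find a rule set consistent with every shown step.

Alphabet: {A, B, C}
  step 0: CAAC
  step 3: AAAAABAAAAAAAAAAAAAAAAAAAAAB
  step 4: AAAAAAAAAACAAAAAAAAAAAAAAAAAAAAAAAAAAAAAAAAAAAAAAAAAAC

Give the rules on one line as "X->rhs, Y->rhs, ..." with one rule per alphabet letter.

A->AA, B->C, C->AB

  step 3 ⇒ step 4: AAAAABAAAAAAAAAAAAAAAAAAAAAB ⇒ AA·AA·AA·AA·AA·C·AA·AA·AA·AA·AA·AA·AA·AA·AA·AA·AA·AA·AA·AA·AA·AA·AA·AA·AA·AA·AA·C
    A ↦ AA
    B ↦ C
    C ↦ AB  (constrained at step 0)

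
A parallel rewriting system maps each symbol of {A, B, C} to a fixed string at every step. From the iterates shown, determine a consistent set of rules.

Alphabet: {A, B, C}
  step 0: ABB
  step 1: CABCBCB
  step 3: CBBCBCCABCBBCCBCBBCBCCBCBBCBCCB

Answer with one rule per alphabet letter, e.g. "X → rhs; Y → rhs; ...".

A->CAB, B->CB, C->BC

  step 0 ⇒ step 1: ABB ⇒ CAB·CB·CB
    A ↦ CAB
    B ↦ CB
    C ↦ BC  (constrained at step 1)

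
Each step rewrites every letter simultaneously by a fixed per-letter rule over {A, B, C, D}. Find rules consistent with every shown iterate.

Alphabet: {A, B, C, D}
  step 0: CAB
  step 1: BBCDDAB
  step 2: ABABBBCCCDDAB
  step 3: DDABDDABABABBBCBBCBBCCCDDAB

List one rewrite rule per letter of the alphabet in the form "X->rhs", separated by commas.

  step 2 ⇒ step 3: ABABBBCCCDDAB ⇒ DD·AB·DD·AB·AB·AB·BBC·BBC·BBC·C·C·DD·AB
    A ↦ DD
    B ↦ AB
    C ↦ BBC
    D ↦ C

A->DD, B->AB, C->BBC, D->C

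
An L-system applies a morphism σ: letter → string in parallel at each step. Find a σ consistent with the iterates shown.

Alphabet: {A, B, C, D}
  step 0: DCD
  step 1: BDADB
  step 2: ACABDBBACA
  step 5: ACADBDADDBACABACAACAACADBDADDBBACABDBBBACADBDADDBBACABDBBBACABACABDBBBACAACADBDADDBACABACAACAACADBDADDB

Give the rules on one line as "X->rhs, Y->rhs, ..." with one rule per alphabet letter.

A->DB, B->ACA, C->DAD, D->B

  step 1 ⇒ step 2: BDADB ⇒ ACA·B·DB·B·ACA
    A ↦ DB
    B ↦ ACA
    D ↦ B
  step 0 ⇒ step 1: DCD ⇒ B·DAD·B
    C ↦ DAD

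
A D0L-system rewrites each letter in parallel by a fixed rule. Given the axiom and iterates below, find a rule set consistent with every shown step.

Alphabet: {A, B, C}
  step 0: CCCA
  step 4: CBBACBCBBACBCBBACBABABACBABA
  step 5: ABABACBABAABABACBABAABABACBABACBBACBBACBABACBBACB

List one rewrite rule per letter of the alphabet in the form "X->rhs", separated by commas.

A->CB, B->BA, C->A

  step 4 ⇒ step 5: CBBACBCBBACBCBBACBABABACBABA ⇒ A·BA·BA·CB·A·BA·A·BA·BA·CB·A·BA·A·BA·BA·CB·A·BA·CB·BA·CB·BA·CB·A·BA·CB·BA·CB
    A ↦ CB
    B ↦ BA
    C ↦ A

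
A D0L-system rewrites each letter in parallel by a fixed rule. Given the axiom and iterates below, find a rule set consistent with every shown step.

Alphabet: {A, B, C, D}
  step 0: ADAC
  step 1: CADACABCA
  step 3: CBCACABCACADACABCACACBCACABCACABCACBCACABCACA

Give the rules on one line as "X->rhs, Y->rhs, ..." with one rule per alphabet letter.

  step 0 ⇒ step 1: ADAC ⇒ CA·DA·CA·BCA
    A ↦ CA
    C ↦ BCA
    D ↦ DA
    B ↦ C  (constrained at step 1)

A->CA, B->C, C->BCA, D->DA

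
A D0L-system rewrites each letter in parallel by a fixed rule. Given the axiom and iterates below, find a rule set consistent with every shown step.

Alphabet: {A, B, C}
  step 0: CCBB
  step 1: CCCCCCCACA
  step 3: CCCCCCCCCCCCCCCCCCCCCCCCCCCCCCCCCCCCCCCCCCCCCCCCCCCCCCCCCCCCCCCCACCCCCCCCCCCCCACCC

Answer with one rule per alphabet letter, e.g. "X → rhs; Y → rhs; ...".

A->BC, B->CA, C->CCC

  step 0 ⇒ step 1: CCBB ⇒ CCC·CCC·CA·CA
    B ↦ CA
    C ↦ CCC
    A ↦ BC  (constrained at step 1)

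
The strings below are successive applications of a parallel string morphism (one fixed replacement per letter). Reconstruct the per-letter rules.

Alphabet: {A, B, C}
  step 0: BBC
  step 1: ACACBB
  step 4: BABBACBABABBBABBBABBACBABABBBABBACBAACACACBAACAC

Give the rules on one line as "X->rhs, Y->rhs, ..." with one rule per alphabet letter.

  step 0 ⇒ step 1: BBC ⇒ AC·AC·BB
    B ↦ AC
    C ↦ BB
    A ↦ BA  (constrained at step 1)

A->BA, B->AC, C->BB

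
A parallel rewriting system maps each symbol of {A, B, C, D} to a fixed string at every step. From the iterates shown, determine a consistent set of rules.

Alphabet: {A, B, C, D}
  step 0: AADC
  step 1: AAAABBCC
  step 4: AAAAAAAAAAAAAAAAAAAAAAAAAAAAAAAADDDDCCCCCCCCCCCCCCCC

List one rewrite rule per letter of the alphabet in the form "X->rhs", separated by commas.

A->AA, B->D, C->CC, D->BB

  step 0 ⇒ step 1: AADC ⇒ AA·AA·BB·CC
    A ↦ AA
    C ↦ CC
    D ↦ BB
    B ↦ D  (constrained at step 1)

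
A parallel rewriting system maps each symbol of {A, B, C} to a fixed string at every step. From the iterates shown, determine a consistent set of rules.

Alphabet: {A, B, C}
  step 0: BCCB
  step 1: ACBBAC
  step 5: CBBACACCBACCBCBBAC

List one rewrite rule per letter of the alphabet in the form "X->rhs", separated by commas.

  step 0 ⇒ step 1: BCCB ⇒ AC·B·B·AC
    B ↦ AC
    C ↦ B
    A ↦ C  (constrained at step 1)

A->C, B->AC, C->B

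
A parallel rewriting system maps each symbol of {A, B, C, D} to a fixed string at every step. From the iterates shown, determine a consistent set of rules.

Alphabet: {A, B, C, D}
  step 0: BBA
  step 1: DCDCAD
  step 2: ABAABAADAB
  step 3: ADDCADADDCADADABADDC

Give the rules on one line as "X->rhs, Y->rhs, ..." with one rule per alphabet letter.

  step 2 ⇒ step 3: ABAABAADAB ⇒ AD·DC·AD·AD·DC·AD·AD·AB·AD·DC
    A ↦ AD
    B ↦ DC
    D ↦ AB
  step 1 ⇒ step 2: DCDCAD ⇒ AB·A·AB·A·AD·AB
    C ↦ A

A->AD, B->DC, C->A, D->AB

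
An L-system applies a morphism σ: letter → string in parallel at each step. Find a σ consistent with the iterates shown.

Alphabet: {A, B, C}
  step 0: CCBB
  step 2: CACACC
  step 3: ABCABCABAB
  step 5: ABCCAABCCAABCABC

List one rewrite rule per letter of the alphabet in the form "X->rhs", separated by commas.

  step 2 ⇒ step 3: CACACC ⇒ AB·C·AB·C·AB·AB
    A ↦ C
    C ↦ AB
    B ↦ A  (constrained at step 0)

A->C, B->A, C->AB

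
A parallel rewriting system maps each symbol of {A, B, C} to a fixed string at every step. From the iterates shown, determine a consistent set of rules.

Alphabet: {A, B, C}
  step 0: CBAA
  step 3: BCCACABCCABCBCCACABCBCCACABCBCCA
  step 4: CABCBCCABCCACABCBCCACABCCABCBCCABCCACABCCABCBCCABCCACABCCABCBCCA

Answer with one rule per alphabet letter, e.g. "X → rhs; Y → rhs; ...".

A->CA, B->CA, C->BC

  step 3 ⇒ step 4: BCCACABCCABCBCCACABCBCCACABCBCCA ⇒ CA·BC·BC·CA·BC·CA·CA·BC·BC·CA·CA·BC·CA·BC·BC·CA·BC·CA·CA·BC·CA·BC·BC·CA·BC·CA·CA·BC·CA·BC·BC·CA
    A ↦ CA
    B ↦ CA
    C ↦ BC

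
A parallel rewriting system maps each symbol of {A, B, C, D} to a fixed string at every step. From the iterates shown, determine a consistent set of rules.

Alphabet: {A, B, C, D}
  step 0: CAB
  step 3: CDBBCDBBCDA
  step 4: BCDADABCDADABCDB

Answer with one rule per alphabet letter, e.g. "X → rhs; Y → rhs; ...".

A->DB, B->DA, C->B, D->C

  step 3 ⇒ step 4: CDBBCDBBCDA ⇒ B·C·DA·DA·B·C·DA·DA·B·C·DB
    A ↦ DB
    B ↦ DA
    C ↦ B
    D ↦ C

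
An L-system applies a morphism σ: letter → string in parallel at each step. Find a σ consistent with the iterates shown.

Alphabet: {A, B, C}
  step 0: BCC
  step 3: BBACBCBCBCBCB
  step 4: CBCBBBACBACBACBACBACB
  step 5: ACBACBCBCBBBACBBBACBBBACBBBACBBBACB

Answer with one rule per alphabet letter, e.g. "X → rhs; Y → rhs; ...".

A->BB, B->CB, C->A

  step 4 ⇒ step 5: CBCBBBACBACBACBACBACB ⇒ A·CB·A·CB·CB·CB·BB·A·CB·BB·A·CB·BB·A·CB·BB·A·CB·BB·A·CB
    A ↦ BB
    B ↦ CB
    C ↦ A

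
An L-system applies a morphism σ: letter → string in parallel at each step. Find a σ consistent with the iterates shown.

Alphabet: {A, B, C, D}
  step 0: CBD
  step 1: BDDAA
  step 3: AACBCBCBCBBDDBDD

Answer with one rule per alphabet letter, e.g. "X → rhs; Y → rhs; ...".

  step 0 ⇒ step 1: CBD ⇒ BD·D·AA
    B ↦ D
    C ↦ BD
    D ↦ AA
    A ↦ CB  (constrained at step 1)

A->CB, B->D, C->BD, D->AA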